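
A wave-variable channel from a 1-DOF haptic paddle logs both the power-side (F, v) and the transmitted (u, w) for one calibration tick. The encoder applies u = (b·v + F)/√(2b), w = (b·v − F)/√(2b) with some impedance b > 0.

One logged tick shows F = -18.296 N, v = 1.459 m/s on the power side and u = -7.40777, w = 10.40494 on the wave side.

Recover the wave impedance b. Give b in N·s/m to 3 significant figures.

b = 2.11 N·s/m

u + w = 2.9972;  u + w = √(2b)·v, so √(2b) = 2.9972/1.459 = 2.0543.
b = (√(2b))²/2 = 4.2200/2 = 2.1100.
(Check via u − w = 2F/√(2b): u − w = -17.8127, 2F/√(2b) = -17.8127.)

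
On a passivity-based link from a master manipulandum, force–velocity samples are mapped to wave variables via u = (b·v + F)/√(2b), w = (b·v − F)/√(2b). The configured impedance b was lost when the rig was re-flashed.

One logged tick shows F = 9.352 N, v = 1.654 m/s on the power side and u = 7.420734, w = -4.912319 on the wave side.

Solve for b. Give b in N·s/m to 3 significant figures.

u + w = 2.508415;  u + w = √(2b)·v, so √(2b) = 2.508415/1.654 = 1.516575.
b = (√(2b))²/2 = 2.300000/2 = 1.150000.
(Check via u − w = 2F/√(2b): u − w = 12.333053, 2F/√(2b) = 12.333053.)

b = 1.15 N·s/m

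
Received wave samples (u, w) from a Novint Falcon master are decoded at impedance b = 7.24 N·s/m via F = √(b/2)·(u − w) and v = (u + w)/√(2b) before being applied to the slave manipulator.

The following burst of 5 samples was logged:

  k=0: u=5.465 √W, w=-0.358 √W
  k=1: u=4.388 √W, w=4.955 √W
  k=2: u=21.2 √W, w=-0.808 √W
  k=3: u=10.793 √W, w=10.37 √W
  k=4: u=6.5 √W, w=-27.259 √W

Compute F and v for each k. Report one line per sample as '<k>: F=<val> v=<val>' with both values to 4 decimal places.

k=0: u−w=5.8230, u+w=5.1070; √(b/2)=1.9026, √(2b)=3.8053; F=1.9026×5.823=11.0790, v=5.1070/3.8053=1.3421
k=1: u−w=-0.5670, u+w=9.3430; √(b/2)=1.9026, √(2b)=3.8053; F=1.9026×(-0.567)=-1.0788, v=9.3430/3.8053=2.4553
k=2: u−w=22.0080, u+w=20.3920; √(b/2)=1.9026, √(2b)=3.8053; F=1.9026×22.008=41.8731, v=20.3920/3.8053=5.3589
k=3: u−w=0.4230, u+w=21.1630; √(b/2)=1.9026, √(2b)=3.8053; F=1.9026×0.423=0.8048, v=21.1630/3.8053=5.5615
k=4: u−w=33.7590, u+w=-20.7590; √(b/2)=1.9026, √(2b)=3.8053; F=1.9026×33.759=64.2309, v=-20.7590/3.8053=-5.4553

0: F=11.0790 v=1.3421
1: F=-1.0788 v=2.4553
2: F=41.8731 v=5.3589
3: F=0.8048 v=5.5615
4: F=64.2309 v=-5.4553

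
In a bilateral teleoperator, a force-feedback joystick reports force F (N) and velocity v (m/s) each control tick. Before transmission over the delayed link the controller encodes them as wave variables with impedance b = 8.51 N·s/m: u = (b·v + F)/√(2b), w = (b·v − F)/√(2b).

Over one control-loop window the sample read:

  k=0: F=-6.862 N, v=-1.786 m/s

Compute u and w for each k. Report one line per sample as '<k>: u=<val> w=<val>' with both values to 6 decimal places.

k=0: b·v=8.51×(-1.786)=-15.198860; √(2b)=4.125530; u=(-15.198860+(-6.862))/4.125530=-5.347400, w=(-15.198860−(-6.862))/4.125530=-2.020797

0: u=-5.347400 w=-2.020797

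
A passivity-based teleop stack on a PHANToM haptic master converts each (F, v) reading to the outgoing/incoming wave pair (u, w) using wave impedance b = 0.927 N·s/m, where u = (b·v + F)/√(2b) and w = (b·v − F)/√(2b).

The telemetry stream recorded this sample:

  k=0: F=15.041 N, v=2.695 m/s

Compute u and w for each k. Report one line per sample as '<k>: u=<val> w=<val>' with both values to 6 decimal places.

0: u=12.881206 w=-9.211649

k=0: b·v=0.927×2.695=2.498265; √(2b)=1.361617; u=(2.498265+15.041)/1.361617=12.881206, w=(2.498265−15.041)/1.361617=-9.211649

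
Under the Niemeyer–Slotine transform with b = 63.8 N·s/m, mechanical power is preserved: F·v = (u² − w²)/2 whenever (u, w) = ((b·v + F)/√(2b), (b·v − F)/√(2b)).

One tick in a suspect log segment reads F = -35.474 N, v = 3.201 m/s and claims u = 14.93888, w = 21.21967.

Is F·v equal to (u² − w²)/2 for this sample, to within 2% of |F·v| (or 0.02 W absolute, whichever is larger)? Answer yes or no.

F·v = (-35.474)×3.201 = -113.5523 W.
(u² − w²)/2 = (223.1701 − 450.2744)/2 = -113.5521 W.
|Δ| = 0.0001;  2% of max(1, |F·v|) = 2.2710.

yes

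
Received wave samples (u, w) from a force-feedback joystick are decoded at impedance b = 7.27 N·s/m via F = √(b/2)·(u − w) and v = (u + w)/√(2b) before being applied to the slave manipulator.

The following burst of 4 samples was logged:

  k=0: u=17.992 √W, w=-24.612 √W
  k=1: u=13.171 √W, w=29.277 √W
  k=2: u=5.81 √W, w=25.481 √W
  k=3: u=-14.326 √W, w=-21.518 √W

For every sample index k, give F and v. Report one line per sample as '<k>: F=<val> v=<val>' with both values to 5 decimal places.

0: F=81.22741 v=-1.73610
1: F=-30.70718 v=11.13205
2: F=-37.50409 v=8.20611
3: F=13.71203 v=-9.40014

k=0: u−w=42.60400, u+w=-6.62000; √(b/2)=1.90657, √(2b)=3.81314; F=1.90657×42.604=81.22741, v=-6.62000/3.81314=-1.73610
k=1: u−w=-16.10600, u+w=42.44800; √(b/2)=1.90657, √(2b)=3.81314; F=1.90657×(-16.106)=-30.70718, v=42.44800/3.81314=11.13205
k=2: u−w=-19.67100, u+w=31.29100; √(b/2)=1.90657, √(2b)=3.81314; F=1.90657×(-19.671)=-37.50409, v=31.29100/3.81314=8.20611
k=3: u−w=7.19200, u+w=-35.84400; √(b/2)=1.90657, √(2b)=3.81314; F=1.90657×7.192=13.71203, v=-35.84400/3.81314=-9.40014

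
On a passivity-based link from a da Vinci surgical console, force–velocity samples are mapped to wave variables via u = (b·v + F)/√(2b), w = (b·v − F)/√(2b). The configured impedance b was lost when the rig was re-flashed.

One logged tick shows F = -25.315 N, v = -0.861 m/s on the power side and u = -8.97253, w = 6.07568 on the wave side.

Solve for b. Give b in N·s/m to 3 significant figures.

b = 5.66 N·s/m

u + w = -2.8969;  u + w = √(2b)·v, so √(2b) = -2.8969/(-0.861) = 3.3645.
b = (√(2b))²/2 = 11.3200/2 = 5.6600.
(Check via u − w = 2F/√(2b): u − w = -15.0482, 2F/√(2b) = -15.0482.)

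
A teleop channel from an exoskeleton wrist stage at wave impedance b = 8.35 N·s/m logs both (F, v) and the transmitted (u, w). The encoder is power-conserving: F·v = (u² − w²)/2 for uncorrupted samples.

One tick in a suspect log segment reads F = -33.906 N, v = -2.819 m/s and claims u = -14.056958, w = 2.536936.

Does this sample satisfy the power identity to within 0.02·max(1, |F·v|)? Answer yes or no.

yes

F·v = (-33.906)×(-2.819) = 95.581014 W.
(u² − w²)/2 = (197.598068 − 6.436044)/2 = 95.581012 W.
|Δ| = 0.000002;  2% of max(1, |F·v|) = 1.911620.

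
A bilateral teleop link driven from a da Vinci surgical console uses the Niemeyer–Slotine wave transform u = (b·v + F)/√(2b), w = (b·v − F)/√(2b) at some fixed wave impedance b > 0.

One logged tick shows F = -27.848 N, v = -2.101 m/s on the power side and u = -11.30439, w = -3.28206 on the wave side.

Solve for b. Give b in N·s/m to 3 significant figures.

u + w = -14.5864;  u + w = √(2b)·v, so √(2b) = -14.5864/(-2.101) = 6.9426.
b = (√(2b))²/2 = 48.2000/2 = 24.1000.
(Check via u − w = 2F/√(2b): u − w = -8.0223, 2F/√(2b) = -8.0223.)

b = 24.1 N·s/m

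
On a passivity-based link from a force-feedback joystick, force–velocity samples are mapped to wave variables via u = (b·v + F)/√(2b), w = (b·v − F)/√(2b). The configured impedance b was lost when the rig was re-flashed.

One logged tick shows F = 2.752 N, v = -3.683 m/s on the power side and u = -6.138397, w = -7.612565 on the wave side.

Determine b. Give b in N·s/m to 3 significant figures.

b = 6.97 N·s/m

u + w = -13.750962;  u + w = √(2b)·v, so √(2b) = -13.750962/(-3.683) = 3.733631.
b = (√(2b))²/2 = 13.939998/2 = 6.969999.
(Check via u − w = 2F/√(2b): u − w = 1.474168, 2F/√(2b) = 1.474168.)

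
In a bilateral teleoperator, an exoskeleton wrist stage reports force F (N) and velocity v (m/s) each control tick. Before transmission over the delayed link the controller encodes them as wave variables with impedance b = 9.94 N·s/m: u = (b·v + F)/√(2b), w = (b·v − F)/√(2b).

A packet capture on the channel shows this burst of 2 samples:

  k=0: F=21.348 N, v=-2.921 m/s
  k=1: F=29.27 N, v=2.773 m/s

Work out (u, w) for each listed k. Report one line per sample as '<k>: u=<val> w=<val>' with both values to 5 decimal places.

k=0: b·v=9.94×(-2.921)=-29.03474; √(2b)=4.45870; u=(-29.03474+21.348)/4.45870=-1.72399, w=(-29.03474−21.348)/4.45870=-11.29987
k=1: b·v=9.94×2.773=27.56362; √(2b)=4.45870; u=(27.56362+29.27)/4.45870=12.74668, w=(27.56362−29.27)/4.45870=-0.38271

0: u=-1.72399 w=-11.29987
1: u=12.74668 w=-0.38271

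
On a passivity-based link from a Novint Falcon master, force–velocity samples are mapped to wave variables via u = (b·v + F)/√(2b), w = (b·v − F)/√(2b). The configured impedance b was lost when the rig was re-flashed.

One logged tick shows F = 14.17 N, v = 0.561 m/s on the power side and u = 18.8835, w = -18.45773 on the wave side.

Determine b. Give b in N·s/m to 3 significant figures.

u + w = 0.4258;  u + w = √(2b)·v, so √(2b) = 0.4258/0.561 = 0.7589.
b = (√(2b))²/2 = 0.5760/2 = 0.2880.
(Check via u − w = 2F/√(2b): u − w = 37.3412, 2F/√(2b) = 37.3411.)

b = 0.288 N·s/m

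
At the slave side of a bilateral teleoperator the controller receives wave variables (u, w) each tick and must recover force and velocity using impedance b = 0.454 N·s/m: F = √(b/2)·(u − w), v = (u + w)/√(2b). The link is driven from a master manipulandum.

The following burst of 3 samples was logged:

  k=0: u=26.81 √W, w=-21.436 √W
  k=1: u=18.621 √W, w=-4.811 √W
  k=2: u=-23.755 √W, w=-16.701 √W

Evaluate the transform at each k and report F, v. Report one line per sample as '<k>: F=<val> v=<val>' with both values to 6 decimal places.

k=0: u−w=48.246000, u+w=5.374000; √(b/2)=0.476445, √(2b)=0.952890; F=0.476445×48.246=22.986574, v=5.374000/0.952890=5.639684
k=1: u−w=23.432000, u+w=13.810000; √(b/2)=0.476445, √(2b)=0.952890; F=0.476445×23.432=11.164063, v=13.810000/0.952890=14.492748
k=2: u−w=-7.054000, u+w=-40.456000; √(b/2)=0.476445, √(2b)=0.952890; F=0.476445×(-7.054)=-3.360844, v=-40.456000/0.952890=-42.456092

0: F=22.986574 v=5.639684
1: F=11.164063 v=14.492748
2: F=-3.360844 v=-42.456092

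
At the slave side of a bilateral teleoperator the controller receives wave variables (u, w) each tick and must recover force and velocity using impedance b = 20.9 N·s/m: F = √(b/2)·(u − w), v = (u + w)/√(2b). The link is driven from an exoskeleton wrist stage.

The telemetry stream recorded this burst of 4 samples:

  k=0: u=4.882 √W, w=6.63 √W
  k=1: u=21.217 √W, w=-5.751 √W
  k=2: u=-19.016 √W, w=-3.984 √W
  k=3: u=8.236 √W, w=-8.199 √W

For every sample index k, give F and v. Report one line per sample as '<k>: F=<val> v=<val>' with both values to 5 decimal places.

0: F=-5.65067 v=1.78058
1: F=87.17800 v=2.39216
2: F=-48.59313 v=-3.55746
3: F=53.12854 v=0.00572

k=0: u−w=-1.74800, u+w=11.51200; √(b/2)=3.23265, √(2b)=6.46529; F=3.23265×(-1.748)=-5.65067, v=11.51200/6.46529=1.78058
k=1: u−w=26.96800, u+w=15.46600; √(b/2)=3.23265, √(2b)=6.46529; F=3.23265×26.968=87.17800, v=15.46600/6.46529=2.39216
k=2: u−w=-15.03200, u+w=-23.00000; √(b/2)=3.23265, √(2b)=6.46529; F=3.23265×(-15.032)=-48.59313, v=-23.00000/6.46529=-3.55746
k=3: u−w=16.43500, u+w=0.03700; √(b/2)=3.23265, √(2b)=6.46529; F=3.23265×16.435=53.12854, v=0.03700/6.46529=0.00572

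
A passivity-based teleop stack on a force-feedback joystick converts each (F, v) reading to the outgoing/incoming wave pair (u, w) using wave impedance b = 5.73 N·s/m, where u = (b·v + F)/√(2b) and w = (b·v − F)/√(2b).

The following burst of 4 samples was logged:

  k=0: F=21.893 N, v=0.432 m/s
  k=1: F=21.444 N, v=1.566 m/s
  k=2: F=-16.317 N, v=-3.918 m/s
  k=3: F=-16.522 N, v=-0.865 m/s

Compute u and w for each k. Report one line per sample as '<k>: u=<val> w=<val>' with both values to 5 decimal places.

0: u=7.19837 w=-5.73593
1: u=8.98518 w=-3.68386
2: u=-11.45174 w=-1.81172
3: u=-6.34469 w=3.41644

k=0: b·v=5.73×0.432=2.47536; √(2b)=3.38526; u=(2.47536+21.893)/3.38526=7.19837, w=(2.47536−21.893)/3.38526=-5.73593
k=1: b·v=5.73×1.566=8.97318; √(2b)=3.38526; u=(8.97318+21.444)/3.38526=8.98518, w=(8.97318−21.444)/3.38526=-3.68386
k=2: b·v=5.73×(-3.918)=-22.45014; √(2b)=3.38526; u=(-22.45014+(-16.317))/3.38526=-11.45174, w=(-22.45014−(-16.317))/3.38526=-1.81172
k=3: b·v=5.73×(-0.865)=-4.95645; √(2b)=3.38526; u=(-4.95645+(-16.522))/3.38526=-6.34469, w=(-4.95645−(-16.522))/3.38526=3.41644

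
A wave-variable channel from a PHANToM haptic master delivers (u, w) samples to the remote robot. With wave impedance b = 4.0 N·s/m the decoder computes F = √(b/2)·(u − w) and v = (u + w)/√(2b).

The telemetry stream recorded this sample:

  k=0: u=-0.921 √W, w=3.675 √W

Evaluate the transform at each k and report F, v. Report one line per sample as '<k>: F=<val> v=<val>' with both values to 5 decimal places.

k=0: u−w=-4.59600, u+w=2.75400; √(b/2)=1.41421, √(2b)=2.82843; F=1.41421×(-4.596)=-6.49973, v=2.75400/2.82843=0.97369

0: F=-6.49973 v=0.97369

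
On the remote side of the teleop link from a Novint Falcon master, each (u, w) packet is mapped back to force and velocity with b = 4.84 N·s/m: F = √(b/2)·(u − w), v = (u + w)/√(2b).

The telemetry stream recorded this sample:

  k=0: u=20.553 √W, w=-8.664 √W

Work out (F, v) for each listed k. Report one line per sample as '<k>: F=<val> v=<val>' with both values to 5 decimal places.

k=0: u−w=29.21700, u+w=11.88900; √(b/2)=1.55563, √(2b)=3.11127; F=1.55563×29.217=45.45099, v=11.88900/3.11127=3.82127

0: F=45.45099 v=3.82127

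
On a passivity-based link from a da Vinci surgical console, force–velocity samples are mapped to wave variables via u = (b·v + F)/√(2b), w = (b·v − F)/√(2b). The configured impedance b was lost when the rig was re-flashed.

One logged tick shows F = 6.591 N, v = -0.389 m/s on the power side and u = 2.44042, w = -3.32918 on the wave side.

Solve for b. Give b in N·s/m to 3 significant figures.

u + w = -0.8888;  u + w = √(2b)·v, so √(2b) = -0.8888/(-0.389) = 2.2847.
b = (√(2b))²/2 = 5.2200/2 = 2.6100.
(Check via u − w = 2F/√(2b): u − w = 5.7696, 2F/√(2b) = 5.7696.)

b = 2.61 N·s/m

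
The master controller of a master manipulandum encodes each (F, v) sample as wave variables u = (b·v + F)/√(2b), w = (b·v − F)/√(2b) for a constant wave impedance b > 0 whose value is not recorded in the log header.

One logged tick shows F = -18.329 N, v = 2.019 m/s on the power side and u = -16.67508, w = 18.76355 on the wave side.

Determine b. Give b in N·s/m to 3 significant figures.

u + w = 2.08847;  u + w = √(2b)·v, so √(2b) = 2.08847/2.019 = 1.03441.
b = (√(2b))²/2 = 1.07000/2 = 0.53500.
(Check via u − w = 2F/√(2b): u − w = -35.43863, 2F/√(2b) = -35.43862.)

b = 0.535 N·s/m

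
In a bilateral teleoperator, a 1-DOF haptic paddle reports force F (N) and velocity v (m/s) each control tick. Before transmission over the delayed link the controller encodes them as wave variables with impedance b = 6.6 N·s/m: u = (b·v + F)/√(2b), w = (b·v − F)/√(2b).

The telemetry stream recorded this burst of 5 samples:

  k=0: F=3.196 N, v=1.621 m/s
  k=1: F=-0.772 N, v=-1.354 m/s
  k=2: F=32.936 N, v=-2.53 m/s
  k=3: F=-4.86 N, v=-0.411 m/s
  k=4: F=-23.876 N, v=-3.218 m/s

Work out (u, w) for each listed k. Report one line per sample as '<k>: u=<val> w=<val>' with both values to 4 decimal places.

k=0: b·v=6.6×1.621=10.6986; √(2b)=3.6332; u=(10.6986+3.196)/3.6332=3.8244, w=(10.6986−3.196)/3.6332=2.0650
k=1: b·v=6.6×(-1.354)=-8.9364; √(2b)=3.6332; u=(-8.9364+(-0.772))/3.6332=-2.6721, w=(-8.9364−(-0.772))/3.6332=-2.2472
k=2: b·v=6.6×(-2.53)=-16.6980; √(2b)=3.6332; u=(-16.6980+32.936)/3.6332=4.4694, w=(-16.6980−32.936)/3.6332=-13.6613
k=3: b·v=6.6×(-0.411)=-2.7126; √(2b)=3.6332; u=(-2.7126+(-4.86))/3.6332=-2.0843, w=(-2.7126−(-4.86))/3.6332=0.5911
k=4: b·v=6.6×(-3.218)=-21.2388; √(2b)=3.6332; u=(-21.2388+(-23.876))/3.6332=-12.4174, w=(-21.2388−(-23.876))/3.6332=0.7259

0: u=3.8244 w=2.0650
1: u=-2.6721 w=-2.2472
2: u=4.4694 w=-13.6613
3: u=-2.0843 w=0.5911
4: u=-12.4174 w=0.7259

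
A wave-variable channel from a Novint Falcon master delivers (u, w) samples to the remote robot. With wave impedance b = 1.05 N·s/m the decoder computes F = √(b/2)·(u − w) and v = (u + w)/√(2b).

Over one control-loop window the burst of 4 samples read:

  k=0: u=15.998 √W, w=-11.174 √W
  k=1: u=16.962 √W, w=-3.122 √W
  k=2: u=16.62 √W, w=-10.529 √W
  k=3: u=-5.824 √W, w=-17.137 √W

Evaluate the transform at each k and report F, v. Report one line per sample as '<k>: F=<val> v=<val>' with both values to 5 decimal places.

0: F=19.68798 v=3.32888
1: F=14.55224 v=9.55051
2: F=19.67132 v=4.20319
3: F=8.19705 v=-15.84460

k=0: u−w=27.17200, u+w=4.82400; √(b/2)=0.72457, √(2b)=1.44914; F=0.72457×27.172=19.68798, v=4.82400/1.44914=3.32888
k=1: u−w=20.08400, u+w=13.84000; √(b/2)=0.72457, √(2b)=1.44914; F=0.72457×20.084=14.55224, v=13.84000/1.44914=9.55051
k=2: u−w=27.14900, u+w=6.09100; √(b/2)=0.72457, √(2b)=1.44914; F=0.72457×27.149=19.67132, v=6.09100/1.44914=4.20319
k=3: u−w=11.31300, u+w=-22.96100; √(b/2)=0.72457, √(2b)=1.44914; F=0.72457×11.313=8.19705, v=-22.96100/1.44914=-15.84460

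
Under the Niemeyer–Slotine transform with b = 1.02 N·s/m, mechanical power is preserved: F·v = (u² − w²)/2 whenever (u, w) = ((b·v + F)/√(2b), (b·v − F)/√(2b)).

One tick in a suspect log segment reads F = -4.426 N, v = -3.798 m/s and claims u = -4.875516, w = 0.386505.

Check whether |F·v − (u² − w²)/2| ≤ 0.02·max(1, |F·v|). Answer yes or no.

F·v = (-4.426)×(-3.798) = 16.809948 W.
(u² − w²)/2 = (23.770656 − 0.149386)/2 = 11.810635 W.
|Δ| = 4.999313;  2% of max(1, |F·v|) = 0.336199.

no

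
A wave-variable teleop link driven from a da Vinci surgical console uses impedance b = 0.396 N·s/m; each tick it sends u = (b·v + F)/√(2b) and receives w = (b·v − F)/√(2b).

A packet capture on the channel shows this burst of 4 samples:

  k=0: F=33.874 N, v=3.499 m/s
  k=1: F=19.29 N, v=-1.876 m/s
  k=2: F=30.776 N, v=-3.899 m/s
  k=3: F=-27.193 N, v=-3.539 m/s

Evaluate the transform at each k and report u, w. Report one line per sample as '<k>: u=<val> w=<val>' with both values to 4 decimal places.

0: u=39.6200 w=-36.5061
1: u=20.8408 w=-22.5103
2: u=32.8470 w=-36.3169
3: u=-32.1306 w=28.9811

k=0: b·v=0.396×3.499=1.3856; √(2b)=0.8899; u=(1.3856+33.874)/0.8899=39.6200, w=(1.3856−33.874)/0.8899=-36.5061
k=1: b·v=0.396×(-1.876)=-0.7429; √(2b)=0.8899; u=(-0.7429+19.29)/0.8899=20.8408, w=(-0.7429−19.29)/0.8899=-22.5103
k=2: b·v=0.396×(-3.899)=-1.5440; √(2b)=0.8899; u=(-1.5440+30.776)/0.8899=32.8470, w=(-1.5440−30.776)/0.8899=-36.3169
k=3: b·v=0.396×(-3.539)=-1.4014; √(2b)=0.8899; u=(-1.4014+(-27.193))/0.8899=-32.1306, w=(-1.4014−(-27.193))/0.8899=28.9811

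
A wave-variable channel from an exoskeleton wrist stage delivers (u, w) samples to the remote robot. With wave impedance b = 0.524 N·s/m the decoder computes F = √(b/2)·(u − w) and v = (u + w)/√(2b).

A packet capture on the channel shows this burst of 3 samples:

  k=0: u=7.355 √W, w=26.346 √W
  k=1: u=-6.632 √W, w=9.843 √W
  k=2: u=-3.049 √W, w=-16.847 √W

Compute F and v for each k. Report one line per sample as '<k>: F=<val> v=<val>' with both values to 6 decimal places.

0: F=-9.720721 v=32.920176
1: F=-8.432883 v=3.136604
2: F=7.062635 v=-19.435026

k=0: u−w=-18.991000, u+w=33.701000; √(b/2)=0.511859, √(2b)=1.023719; F=0.511859×(-18.991)=-9.720721, v=33.701000/1.023719=32.920176
k=1: u−w=-16.475000, u+w=3.211000; √(b/2)=0.511859, √(2b)=1.023719; F=0.511859×(-16.475)=-8.432883, v=3.211000/1.023719=3.136604
k=2: u−w=13.798000, u+w=-19.896000; √(b/2)=0.511859, √(2b)=1.023719; F=0.511859×13.798=7.062635, v=-19.896000/1.023719=-19.435026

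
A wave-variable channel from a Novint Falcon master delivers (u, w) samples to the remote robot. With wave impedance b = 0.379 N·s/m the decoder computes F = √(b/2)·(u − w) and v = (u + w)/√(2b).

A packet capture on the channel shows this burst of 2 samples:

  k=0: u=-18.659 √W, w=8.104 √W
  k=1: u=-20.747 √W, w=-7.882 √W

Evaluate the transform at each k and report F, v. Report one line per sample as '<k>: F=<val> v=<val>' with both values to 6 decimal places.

0: F=-11.650361 v=-12.123378
1: F=-5.600340 v=-32.883011

k=0: u−w=-26.763000, u+w=-10.555000; √(b/2)=0.435316, √(2b)=0.870632; F=0.435316×(-26.763)=-11.650361, v=-10.555000/0.870632=-12.123378
k=1: u−w=-12.865000, u+w=-28.629000; √(b/2)=0.435316, √(2b)=0.870632; F=0.435316×(-12.865)=-5.600340, v=-28.629000/0.870632=-32.883011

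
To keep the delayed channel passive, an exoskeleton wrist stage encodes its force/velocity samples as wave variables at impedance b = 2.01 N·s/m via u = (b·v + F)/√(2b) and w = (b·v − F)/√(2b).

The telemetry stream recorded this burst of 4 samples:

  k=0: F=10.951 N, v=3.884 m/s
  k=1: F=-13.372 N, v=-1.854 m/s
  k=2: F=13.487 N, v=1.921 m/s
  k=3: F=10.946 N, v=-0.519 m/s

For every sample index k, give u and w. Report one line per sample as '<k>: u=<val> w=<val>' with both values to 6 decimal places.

k=0: b·v=2.01×3.884=7.806840; √(2b)=2.004994; u=(7.806840+10.951)/2.004994=9.355560, w=(7.806840−10.951)/2.004994=-1.568164
k=1: b·v=2.01×(-1.854)=-3.726540; √(2b)=2.004994; u=(-3.726540+(-13.372))/2.004994=-8.527977, w=(-3.726540−(-13.372))/2.004994=4.810718
k=2: b·v=2.01×1.921=3.861210; √(2b)=2.004994; u=(3.861210+13.487)/2.004994=8.652501, w=(3.861210−13.487)/2.004994=-4.800908
k=3: b·v=2.01×(-0.519)=-1.043190; √(2b)=2.004994; u=(-1.043190+10.946)/2.004994=4.939073, w=(-1.043190−10.946)/2.004994=-5.979664

0: u=9.355560 w=-1.568164
1: u=-8.527977 w=4.810718
2: u=8.652501 w=-4.800908
3: u=4.939073 w=-5.979664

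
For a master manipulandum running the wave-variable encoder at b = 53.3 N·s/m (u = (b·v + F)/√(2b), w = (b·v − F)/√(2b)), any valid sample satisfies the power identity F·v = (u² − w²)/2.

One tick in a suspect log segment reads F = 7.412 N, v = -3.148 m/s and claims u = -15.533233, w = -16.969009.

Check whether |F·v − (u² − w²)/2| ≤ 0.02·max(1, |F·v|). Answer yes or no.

yes

F·v = 7.412×(-3.148) = -23.332976 W.
(u² − w²)/2 = (241.281327 − 287.947266)/2 = -23.332970 W.
|Δ| = 0.000006;  2% of max(1, |F·v|) = 0.466660.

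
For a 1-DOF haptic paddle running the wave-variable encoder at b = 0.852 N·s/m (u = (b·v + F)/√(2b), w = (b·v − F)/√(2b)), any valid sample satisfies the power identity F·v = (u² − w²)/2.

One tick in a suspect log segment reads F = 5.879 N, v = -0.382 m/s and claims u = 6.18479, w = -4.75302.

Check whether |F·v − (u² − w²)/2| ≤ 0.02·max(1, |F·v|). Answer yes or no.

F·v = 5.879×(-0.382) = -2.24578 W.
(u² − w²)/2 = (38.25163 − 22.59120)/2 = 7.83021 W.
|Δ| = 10.07599;  2% of max(1, |F·v|) = 0.04492.

no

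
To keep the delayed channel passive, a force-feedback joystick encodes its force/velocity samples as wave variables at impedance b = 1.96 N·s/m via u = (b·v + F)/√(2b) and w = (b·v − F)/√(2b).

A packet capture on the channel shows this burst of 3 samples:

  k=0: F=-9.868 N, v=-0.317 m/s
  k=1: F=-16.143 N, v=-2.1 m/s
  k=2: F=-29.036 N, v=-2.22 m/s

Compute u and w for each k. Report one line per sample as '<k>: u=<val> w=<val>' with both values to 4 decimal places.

k=0: b·v=1.96×(-0.317)=-0.6213; √(2b)=1.9799; u=(-0.6213+(-9.868))/1.9799=-5.2979, w=(-0.6213−(-9.868))/1.9799=4.6703
k=1: b·v=1.96×(-2.1)=-4.1160; √(2b)=1.9799; u=(-4.1160+(-16.143))/1.9799=-10.2323, w=(-4.1160−(-16.143))/1.9799=6.0746
k=2: b·v=1.96×(-2.22)=-4.3512; √(2b)=1.9799; u=(-4.3512+(-29.036))/1.9799=-16.8631, w=(-4.3512−(-29.036))/1.9799=12.4677

0: u=-5.2979 w=4.6703
1: u=-10.2323 w=6.0746
2: u=-16.8631 w=12.4677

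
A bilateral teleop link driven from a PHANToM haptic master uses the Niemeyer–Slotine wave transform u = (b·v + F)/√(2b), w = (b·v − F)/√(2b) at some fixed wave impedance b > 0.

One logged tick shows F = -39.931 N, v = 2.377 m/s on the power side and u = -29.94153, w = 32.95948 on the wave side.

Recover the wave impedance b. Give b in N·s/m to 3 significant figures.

b = 0.806 N·s/m

u + w = 3.0179;  u + w = √(2b)·v, so √(2b) = 3.0179/2.377 = 1.2696.
b = (√(2b))²/2 = 1.6120/2 = 0.8060.
(Check via u − w = 2F/√(2b): u − w = -62.9010, 2F/√(2b) = -62.9010.)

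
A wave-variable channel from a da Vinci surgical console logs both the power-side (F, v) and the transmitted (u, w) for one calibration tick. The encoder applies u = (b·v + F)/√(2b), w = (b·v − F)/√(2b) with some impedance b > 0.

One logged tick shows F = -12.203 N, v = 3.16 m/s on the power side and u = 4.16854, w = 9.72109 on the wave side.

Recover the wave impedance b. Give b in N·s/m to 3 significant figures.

b = 9.66 N·s/m

u + w = 13.8896;  u + w = √(2b)·v, so √(2b) = 13.8896/3.16 = 4.3955.
b = (√(2b))²/2 = 19.3200/2 = 9.6600.
(Check via u − w = 2F/√(2b): u − w = -5.5526, 2F/√(2b) = -5.5526.)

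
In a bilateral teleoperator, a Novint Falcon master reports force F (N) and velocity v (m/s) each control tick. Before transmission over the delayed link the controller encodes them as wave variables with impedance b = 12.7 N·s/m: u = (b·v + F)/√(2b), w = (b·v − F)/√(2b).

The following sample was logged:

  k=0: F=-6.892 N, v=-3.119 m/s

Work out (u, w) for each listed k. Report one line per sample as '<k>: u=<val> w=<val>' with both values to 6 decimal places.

k=0: b·v=12.7×(-3.119)=-39.611300; √(2b)=5.039841; u=(-39.611300+(-6.892))/5.039841=-9.227136, w=(-39.611300−(-6.892))/5.039841=-6.492129

0: u=-9.227136 w=-6.492129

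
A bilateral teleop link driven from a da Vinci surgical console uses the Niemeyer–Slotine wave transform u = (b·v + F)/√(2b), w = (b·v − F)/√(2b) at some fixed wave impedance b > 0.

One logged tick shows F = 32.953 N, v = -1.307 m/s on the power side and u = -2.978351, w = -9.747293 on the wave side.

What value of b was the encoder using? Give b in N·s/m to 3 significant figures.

b = 47.4 N·s/m

u + w = -12.725644;  u + w = √(2b)·v, so √(2b) = -12.725644/(-1.307) = 9.736529.
b = (√(2b))²/2 = 94.800006/2 = 47.400003.
(Check via u − w = 2F/√(2b): u − w = 6.768942, 2F/√(2b) = 6.768942.)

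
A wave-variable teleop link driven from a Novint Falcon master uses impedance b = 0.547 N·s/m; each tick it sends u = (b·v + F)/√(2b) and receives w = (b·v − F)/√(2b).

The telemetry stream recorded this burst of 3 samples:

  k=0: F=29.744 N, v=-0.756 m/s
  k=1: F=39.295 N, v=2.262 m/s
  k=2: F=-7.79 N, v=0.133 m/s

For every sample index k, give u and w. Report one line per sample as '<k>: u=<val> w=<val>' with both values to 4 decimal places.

0: u=28.0421 w=-28.8328
1: u=38.7519 w=-36.3859
2: u=-7.3783 w=7.5174

k=0: b·v=0.547×(-0.756)=-0.4135; √(2b)=1.0459; u=(-0.4135+29.744)/1.0459=28.0421, w=(-0.4135−29.744)/1.0459=-28.8328
k=1: b·v=0.547×2.262=1.2373; √(2b)=1.0459; u=(1.2373+39.295)/1.0459=38.7519, w=(1.2373−39.295)/1.0459=-36.3859
k=2: b·v=0.547×0.133=0.0728; √(2b)=1.0459; u=(0.0728+(-7.79))/1.0459=-7.3783, w=(0.0728−(-7.79))/1.0459=7.5174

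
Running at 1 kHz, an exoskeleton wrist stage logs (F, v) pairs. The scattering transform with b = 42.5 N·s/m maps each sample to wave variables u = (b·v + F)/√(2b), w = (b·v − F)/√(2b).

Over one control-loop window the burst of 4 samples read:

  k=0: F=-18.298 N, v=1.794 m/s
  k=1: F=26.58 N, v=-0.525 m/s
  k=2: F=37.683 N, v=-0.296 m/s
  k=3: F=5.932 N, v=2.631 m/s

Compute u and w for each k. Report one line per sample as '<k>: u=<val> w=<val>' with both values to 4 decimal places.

0: u=6.2852 w=10.2546
1: u=0.4629 w=-5.3031
2: u=2.7228 w=-5.4518
3: u=12.7717 w=11.4849

k=0: b·v=42.5×1.794=76.2450; √(2b)=9.2195; u=(76.2450+(-18.298))/9.2195=6.2852, w=(76.2450−(-18.298))/9.2195=10.2546
k=1: b·v=42.5×(-0.525)=-22.3125; √(2b)=9.2195; u=(-22.3125+26.58)/9.2195=0.4629, w=(-22.3125−26.58)/9.2195=-5.3031
k=2: b·v=42.5×(-0.296)=-12.5800; √(2b)=9.2195; u=(-12.5800+37.683)/9.2195=2.7228, w=(-12.5800−37.683)/9.2195=-5.4518
k=3: b·v=42.5×2.631=111.8175; √(2b)=9.2195; u=(111.8175+5.932)/9.2195=12.7717, w=(111.8175−5.932)/9.2195=11.4849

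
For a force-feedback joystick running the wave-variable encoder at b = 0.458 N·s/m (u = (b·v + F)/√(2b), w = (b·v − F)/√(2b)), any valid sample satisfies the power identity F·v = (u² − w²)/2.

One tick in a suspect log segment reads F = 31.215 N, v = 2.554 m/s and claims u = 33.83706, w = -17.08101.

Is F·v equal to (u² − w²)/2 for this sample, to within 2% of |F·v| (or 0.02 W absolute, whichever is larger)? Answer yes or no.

F·v = 31.215×2.554 = 79.72311 W.
(u² − w²)/2 = (1144.94663 − 291.76090)/2 = 426.59286 W.
|Δ| = 346.86975;  2% of max(1, |F·v|) = 1.59446.

no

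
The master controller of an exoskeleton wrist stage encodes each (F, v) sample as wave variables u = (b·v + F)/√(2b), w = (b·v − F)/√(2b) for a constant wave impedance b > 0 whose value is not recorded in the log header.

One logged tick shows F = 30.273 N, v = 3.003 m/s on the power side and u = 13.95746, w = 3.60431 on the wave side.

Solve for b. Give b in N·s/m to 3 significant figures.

b = 17.1 N·s/m

u + w = 17.56177;  u + w = √(2b)·v, so √(2b) = 17.56177/3.003 = 5.84808.
b = (√(2b))²/2 = 34.19998/2 = 17.09999.
(Check via u − w = 2F/√(2b): u − w = 10.35315, 2F/√(2b) = 10.35315.)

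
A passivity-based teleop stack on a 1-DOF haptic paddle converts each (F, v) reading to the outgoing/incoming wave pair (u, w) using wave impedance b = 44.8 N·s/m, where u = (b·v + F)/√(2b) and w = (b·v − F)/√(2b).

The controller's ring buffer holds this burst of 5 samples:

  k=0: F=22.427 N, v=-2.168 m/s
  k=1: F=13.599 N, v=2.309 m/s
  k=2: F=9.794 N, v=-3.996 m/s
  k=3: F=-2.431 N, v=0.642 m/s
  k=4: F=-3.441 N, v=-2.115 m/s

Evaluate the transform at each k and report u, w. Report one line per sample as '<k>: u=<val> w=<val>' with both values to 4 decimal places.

0: u=-7.8916 w=-12.6301
1: u=12.3648 w=9.4915
2: u=-17.8778 w=-19.9472
3: u=2.7817 w=3.2953
4: u=-10.3735 w=-9.6465

k=0: b·v=44.8×(-2.168)=-97.1264; √(2b)=9.4657; u=(-97.1264+22.427)/9.4657=-7.8916, w=(-97.1264−22.427)/9.4657=-12.6301
k=1: b·v=44.8×2.309=103.4432; √(2b)=9.4657; u=(103.4432+13.599)/9.4657=12.3648, w=(103.4432−13.599)/9.4657=9.4915
k=2: b·v=44.8×(-3.996)=-179.0208; √(2b)=9.4657; u=(-179.0208+9.794)/9.4657=-17.8778, w=(-179.0208−9.794)/9.4657=-19.9472
k=3: b·v=44.8×0.642=28.7616; √(2b)=9.4657; u=(28.7616+(-2.431))/9.4657=2.7817, w=(28.7616−(-2.431))/9.4657=3.2953
k=4: b·v=44.8×(-2.115)=-94.7520; √(2b)=9.4657; u=(-94.7520+(-3.441))/9.4657=-10.3735, w=(-94.7520−(-3.441))/9.4657=-9.6465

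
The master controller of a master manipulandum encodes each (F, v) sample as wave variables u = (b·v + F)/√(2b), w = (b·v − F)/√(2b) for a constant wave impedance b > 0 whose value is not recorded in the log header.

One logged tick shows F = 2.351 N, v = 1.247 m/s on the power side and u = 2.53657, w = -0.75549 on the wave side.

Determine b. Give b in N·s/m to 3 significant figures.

b = 1.02 N·s/m

u + w = 1.7811;  u + w = √(2b)·v, so √(2b) = 1.7811/1.247 = 1.4283.
b = (√(2b))²/2 = 2.0400/2 = 1.0200.
(Check via u − w = 2F/√(2b): u − w = 3.2921, 2F/√(2b) = 3.2920.)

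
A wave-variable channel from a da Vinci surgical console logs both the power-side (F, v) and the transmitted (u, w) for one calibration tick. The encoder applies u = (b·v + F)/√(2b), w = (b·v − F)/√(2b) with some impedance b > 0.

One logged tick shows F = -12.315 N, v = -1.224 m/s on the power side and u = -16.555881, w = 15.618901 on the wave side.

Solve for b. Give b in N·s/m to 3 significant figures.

u + w = -0.936980;  u + w = √(2b)·v, so √(2b) = -0.936980/(-1.224) = 0.765507.
b = (√(2b))²/2 = 0.586000/2 = 0.293000.
(Check via u − w = 2F/√(2b): u − w = -32.174782, 2F/√(2b) = -32.174774.)

b = 0.293 N·s/m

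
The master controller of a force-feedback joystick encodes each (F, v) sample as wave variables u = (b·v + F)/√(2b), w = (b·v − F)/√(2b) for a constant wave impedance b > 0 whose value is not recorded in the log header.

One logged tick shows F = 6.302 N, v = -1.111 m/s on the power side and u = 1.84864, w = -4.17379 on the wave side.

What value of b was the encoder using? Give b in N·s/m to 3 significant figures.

b = 2.19 N·s/m

u + w = -2.32515;  u + w = √(2b)·v, so √(2b) = -2.32515/(-1.111) = 2.09284.
b = (√(2b))²/2 = 4.38000/2 = 2.19000.
(Check via u − w = 2F/√(2b): u − w = 6.02243, 2F/√(2b) = 6.02243.)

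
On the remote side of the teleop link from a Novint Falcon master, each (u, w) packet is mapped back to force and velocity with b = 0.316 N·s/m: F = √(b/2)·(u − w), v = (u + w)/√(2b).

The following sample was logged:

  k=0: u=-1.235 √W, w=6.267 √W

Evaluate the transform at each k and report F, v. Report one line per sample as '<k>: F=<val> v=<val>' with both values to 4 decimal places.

0: F=-2.9820 v=6.3297

k=0: u−w=-7.5020, u+w=5.0320; √(b/2)=0.3975, √(2b)=0.7950; F=0.3975×(-7.502)=-2.9820, v=5.0320/0.7950=6.3297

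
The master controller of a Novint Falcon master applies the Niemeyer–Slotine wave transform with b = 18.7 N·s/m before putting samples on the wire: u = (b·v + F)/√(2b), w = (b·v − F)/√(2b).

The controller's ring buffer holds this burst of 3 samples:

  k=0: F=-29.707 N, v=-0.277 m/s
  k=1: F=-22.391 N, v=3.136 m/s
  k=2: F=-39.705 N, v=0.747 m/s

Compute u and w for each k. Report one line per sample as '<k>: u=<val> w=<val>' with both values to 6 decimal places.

k=0: b·v=18.7×(-0.277)=-5.179900; √(2b)=6.115554; u=(-5.179900+(-29.707))/6.115554=-5.704618, w=(-5.179900−(-29.707))/6.115554=4.010610
k=1: b·v=18.7×3.136=58.643200; √(2b)=6.115554; u=(58.643200+(-22.391))/6.115554=5.927869, w=(58.643200−(-22.391))/6.115554=13.250509
k=2: b·v=18.7×0.747=13.968900; √(2b)=6.115554; u=(13.968900+(-39.705))/6.115554=-4.208302, w=(13.968900−(-39.705))/6.115554=8.776621

0: u=-5.704618 w=4.010610
1: u=5.927869 w=13.250509
2: u=-4.208302 w=8.776621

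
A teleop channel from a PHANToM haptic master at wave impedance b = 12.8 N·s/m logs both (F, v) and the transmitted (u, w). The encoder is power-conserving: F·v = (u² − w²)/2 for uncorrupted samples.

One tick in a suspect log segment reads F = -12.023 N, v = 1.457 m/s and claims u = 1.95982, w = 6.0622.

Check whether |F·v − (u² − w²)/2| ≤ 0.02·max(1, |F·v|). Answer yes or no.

no

F·v = (-12.023)×1.457 = -17.51751 W.
(u² − w²)/2 = (3.84089 − 36.75027)/2 = -16.45469 W.
|Δ| = 1.06282;  2% of max(1, |F·v|) = 0.35035.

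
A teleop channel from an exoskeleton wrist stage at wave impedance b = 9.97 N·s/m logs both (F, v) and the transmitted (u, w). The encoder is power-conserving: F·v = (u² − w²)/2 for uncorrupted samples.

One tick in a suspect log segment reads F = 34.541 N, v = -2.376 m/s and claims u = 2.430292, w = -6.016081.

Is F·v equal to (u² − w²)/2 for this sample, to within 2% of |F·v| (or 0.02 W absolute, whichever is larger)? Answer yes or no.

no

F·v = 34.541×(-2.376) = -82.069416 W.
(u² − w²)/2 = (5.906319 − 36.193231)/2 = -15.143456 W.
|Δ| = 66.925960;  2% of max(1, |F·v|) = 1.641388.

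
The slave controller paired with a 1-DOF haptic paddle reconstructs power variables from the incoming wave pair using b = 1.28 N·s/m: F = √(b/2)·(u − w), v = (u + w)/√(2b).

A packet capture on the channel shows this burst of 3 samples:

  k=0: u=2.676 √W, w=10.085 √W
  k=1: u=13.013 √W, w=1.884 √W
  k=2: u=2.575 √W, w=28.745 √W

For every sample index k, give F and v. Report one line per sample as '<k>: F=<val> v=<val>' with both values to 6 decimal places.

k=0: u−w=-7.409000, u+w=12.761000; √(b/2)=0.800000, √(2b)=1.600000; F=0.800000×(-7.409)=-5.927200, v=12.761000/1.600000=7.975625
k=1: u−w=11.129000, u+w=14.897000; √(b/2)=0.800000, √(2b)=1.600000; F=0.800000×11.129=8.903200, v=14.897000/1.600000=9.310625
k=2: u−w=-26.170000, u+w=31.320000; √(b/2)=0.800000, √(2b)=1.600000; F=0.800000×(-26.17)=-20.936000, v=31.320000/1.600000=19.575000

0: F=-5.927200 v=7.975625
1: F=8.903200 v=9.310625
2: F=-20.936000 v=19.575000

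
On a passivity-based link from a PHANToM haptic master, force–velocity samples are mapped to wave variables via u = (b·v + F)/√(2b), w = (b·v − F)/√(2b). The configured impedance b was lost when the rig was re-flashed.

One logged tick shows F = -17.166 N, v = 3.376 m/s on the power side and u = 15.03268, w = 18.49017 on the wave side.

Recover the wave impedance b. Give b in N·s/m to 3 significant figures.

u + w = 33.52285;  u + w = √(2b)·v, so √(2b) = 33.52285/3.376 = 9.92975.
b = (√(2b))²/2 = 98.60002/2 = 49.30001.
(Check via u − w = 2F/√(2b): u − w = -3.45749, 2F/√(2b) = -3.45749.)

b = 49.3 N·s/m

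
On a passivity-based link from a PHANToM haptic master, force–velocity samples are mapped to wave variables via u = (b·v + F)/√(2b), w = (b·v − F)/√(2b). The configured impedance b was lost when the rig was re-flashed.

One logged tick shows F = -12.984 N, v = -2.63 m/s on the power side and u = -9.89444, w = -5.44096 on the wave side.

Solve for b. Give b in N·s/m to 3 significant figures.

u + w = -15.3354;  u + w = √(2b)·v, so √(2b) = -15.3354/(-2.63) = 5.8310.
b = (√(2b))²/2 = 34.0000/2 = 17.0000.
(Check via u − w = 2F/√(2b): u − w = -4.4535, 2F/√(2b) = -4.4535.)

b = 17 N·s/m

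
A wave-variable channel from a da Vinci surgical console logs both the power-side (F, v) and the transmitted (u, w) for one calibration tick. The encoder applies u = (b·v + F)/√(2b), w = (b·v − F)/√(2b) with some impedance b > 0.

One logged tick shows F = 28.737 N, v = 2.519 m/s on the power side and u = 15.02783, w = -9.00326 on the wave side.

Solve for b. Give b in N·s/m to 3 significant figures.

b = 2.86 N·s/m

u + w = 6.0246;  u + w = √(2b)·v, so √(2b) = 6.0246/2.519 = 2.3917.
b = (√(2b))²/2 = 5.7200/2 = 2.8600.
(Check via u − w = 2F/√(2b): u − w = 24.0311, 2F/√(2b) = 24.0311.)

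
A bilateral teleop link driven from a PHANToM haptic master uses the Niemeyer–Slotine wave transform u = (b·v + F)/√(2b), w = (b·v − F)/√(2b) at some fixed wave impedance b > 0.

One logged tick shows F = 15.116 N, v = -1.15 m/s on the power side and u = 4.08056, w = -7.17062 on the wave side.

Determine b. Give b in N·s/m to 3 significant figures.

u + w = -3.0901;  u + w = √(2b)·v, so √(2b) = -3.0901/(-1.15) = 2.6870.
b = (√(2b))²/2 = 7.2200/2 = 3.6100.
(Check via u − w = 2F/√(2b): u − w = 11.2512, 2F/√(2b) = 11.2512.)

b = 3.61 N·s/m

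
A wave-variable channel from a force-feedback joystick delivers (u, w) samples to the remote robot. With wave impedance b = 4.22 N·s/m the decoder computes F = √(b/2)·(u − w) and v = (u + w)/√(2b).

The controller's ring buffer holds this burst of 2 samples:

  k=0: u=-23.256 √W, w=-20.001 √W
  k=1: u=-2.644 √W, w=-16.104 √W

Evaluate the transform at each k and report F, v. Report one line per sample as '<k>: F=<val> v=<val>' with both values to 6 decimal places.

0: F=-4.728161 v=-14.889673
1: F=19.551779 v=-6.453328

k=0: u−w=-3.255000, u+w=-43.257000; √(b/2)=1.452584, √(2b)=2.905168; F=1.452584×(-3.255)=-4.728161, v=-43.257000/2.905168=-14.889673
k=1: u−w=13.460000, u+w=-18.748000; √(b/2)=1.452584, √(2b)=2.905168; F=1.452584×13.46=19.551779, v=-18.748000/2.905168=-6.453328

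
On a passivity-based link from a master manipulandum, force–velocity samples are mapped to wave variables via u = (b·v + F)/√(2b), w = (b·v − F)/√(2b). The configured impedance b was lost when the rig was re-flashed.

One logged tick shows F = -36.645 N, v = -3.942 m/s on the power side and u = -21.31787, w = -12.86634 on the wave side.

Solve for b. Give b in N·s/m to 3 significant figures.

u + w = -34.1842;  u + w = √(2b)·v, so √(2b) = -34.1842/(-3.942) = 8.6718.
b = (√(2b))²/2 = 75.2000/2 = 37.6000.
(Check via u − w = 2F/√(2b): u − w = -8.4515, 2F/√(2b) = -8.4515.)

b = 37.6 N·s/m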